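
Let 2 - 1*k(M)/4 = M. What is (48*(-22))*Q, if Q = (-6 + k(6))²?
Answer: -511104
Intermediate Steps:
k(M) = 8 - 4*M
Q = 484 (Q = (-6 + (8 - 4*6))² = (-6 + (8 - 24))² = (-6 - 16)² = (-22)² = 484)
(48*(-22))*Q = (48*(-22))*484 = -1056*484 = -511104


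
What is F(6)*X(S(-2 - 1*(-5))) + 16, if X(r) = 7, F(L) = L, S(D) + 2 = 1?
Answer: 58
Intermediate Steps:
S(D) = -1 (S(D) = -2 + 1 = -1)
F(6)*X(S(-2 - 1*(-5))) + 16 = 6*7 + 16 = 42 + 16 = 58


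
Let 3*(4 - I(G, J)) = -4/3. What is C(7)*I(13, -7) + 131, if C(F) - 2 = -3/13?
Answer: 16247/117 ≈ 138.86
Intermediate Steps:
I(G, J) = 40/9 (I(G, J) = 4 - (-4)/(3*3) = 4 - ⅓*(-4/3) = 4 + 4/9 = 40/9)
C(F) = 23/13 (C(F) = 2 - 3/13 = 23/13)
C(7)*I(13, -7) + 131 = (23/13)*(40/9) + 131 = 920/117 + 131 = 16247/117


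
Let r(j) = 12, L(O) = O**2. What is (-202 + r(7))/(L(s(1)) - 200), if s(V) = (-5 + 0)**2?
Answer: -38/85 ≈ -0.44706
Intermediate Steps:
s(V) = 25 (s(V) = (-5)**2 = 25)
(-202 + r(7))/(L(s(1)) - 200) = (-202 + 12)/(25**2 - 200) = -190/(625 - 200) = -190/425 = -190*1/425 = -38/85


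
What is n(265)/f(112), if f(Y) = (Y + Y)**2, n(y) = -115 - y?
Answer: -95/12544 ≈ -0.0075733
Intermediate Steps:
f(Y) = 4*Y**2 (f(Y) = (2*Y)**2 = 4*Y**2)
n(265)/f(112) = (-115 - 1*265)/((4*112**2)) = (-115 - 265)/((4*12544)) = -380/50176 = -380*1/50176 = -95/12544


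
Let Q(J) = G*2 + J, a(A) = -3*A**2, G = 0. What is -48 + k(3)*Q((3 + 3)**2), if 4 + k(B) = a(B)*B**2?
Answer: -8940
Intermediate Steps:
k(B) = -4 - 3*B**4 (k(B) = -4 + (-3*B**2)*B**2 = -4 - 3*B**4)
Q(J) = J (Q(J) = 0*2 + J = 0 + J = J)
-48 + k(3)*Q((3 + 3)**2) = -48 + (-4 - 3*3**4)*(3 + 3)**2 = -48 + (-4 - 3*81)*6**2 = -48 + (-4 - 243)*36 = -48 - 247*36 = -48 - 8892 = -8940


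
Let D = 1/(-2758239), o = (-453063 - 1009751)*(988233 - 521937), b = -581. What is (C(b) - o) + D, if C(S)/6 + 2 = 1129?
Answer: 1881406747714513733/2758239 ≈ 6.8210e+11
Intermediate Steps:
C(S) = 6762 (C(S) = -12 + 6*1129 = -12 + 6774 = 6762)
o = -682104316944 (o = -1462814*466296 = -682104316944)
D = -1/2758239 ≈ -3.6255e-7
(C(b) - o) + D = (6762 - 1*(-682104316944)) - 1/2758239 = (6762 + 682104316944) - 1/2758239 = 682104323706 - 1/2758239 = 1881406747714513733/2758239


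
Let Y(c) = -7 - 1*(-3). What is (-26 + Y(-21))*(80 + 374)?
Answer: -13620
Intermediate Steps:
Y(c) = -4 (Y(c) = -7 + 3 = -4)
(-26 + Y(-21))*(80 + 374) = (-26 - 4)*(80 + 374) = -30*454 = -13620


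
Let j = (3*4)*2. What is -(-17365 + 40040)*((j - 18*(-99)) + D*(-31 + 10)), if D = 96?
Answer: 4761750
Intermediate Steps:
j = 24 (j = 12*2 = 24)
-(-17365 + 40040)*((j - 18*(-99)) + D*(-31 + 10)) = -(-17365 + 40040)*((24 - 18*(-99)) + 96*(-31 + 10)) = -22675*((24 + 1782) + 96*(-21)) = -22675*(1806 - 2016) = -22675*(-210) = -1*(-4761750) = 4761750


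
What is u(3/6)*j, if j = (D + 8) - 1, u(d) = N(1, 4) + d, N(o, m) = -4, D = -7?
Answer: 0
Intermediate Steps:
u(d) = -4 + d
j = 0 (j = (-7 + 8) - 1 = 1 - 1 = 0)
u(3/6)*j = (-4 + 3/6)*0 = (-4 + 3*(⅙))*0 = (-4 + ½)*0 = -7/2*0 = 0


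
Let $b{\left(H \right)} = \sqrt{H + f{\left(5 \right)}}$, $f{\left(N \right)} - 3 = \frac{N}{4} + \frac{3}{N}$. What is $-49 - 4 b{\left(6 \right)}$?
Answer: $-49 - \frac{2 \sqrt{1085}}{5} \approx -62.176$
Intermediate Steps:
$f{\left(N \right)} = 3 + \frac{3}{N} + \frac{N}{4}$ ($f{\left(N \right)} = 3 + \left(\frac{N}{4} + \frac{3}{N}\right) = 3 + \left(\frac{3}{N} + \frac{N}{4}\right) = 3 + \frac{3}{N} + \frac{N}{4}$)
$b{\left(H \right)} = \sqrt{\frac{97}{20} + H}$ ($b{\left(H \right)} = \sqrt{H + \left(3 + \frac{3}{5} + \frac{1}{4} \cdot 5\right)} = \sqrt{H + \left(3 + 3 \cdot \frac{1}{5} + \frac{5}{4}\right)} = \sqrt{H + \left(3 + \frac{3}{5} + \frac{5}{4}\right)} = \sqrt{H + \frac{97}{20}} = \sqrt{\frac{97}{20} + H}$)
$-49 - 4 b{\left(6 \right)} = -49 - 4 \frac{\sqrt{485 + 100 \cdot 6}}{10} = -49 - 4 \frac{\sqrt{485 + 600}}{10} = -49 - 4 \frac{\sqrt{1085}}{10} = -49 - \frac{2 \sqrt{1085}}{5}$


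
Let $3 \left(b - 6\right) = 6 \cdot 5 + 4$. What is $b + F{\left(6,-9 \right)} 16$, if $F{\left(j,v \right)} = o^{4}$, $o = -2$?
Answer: $\frac{820}{3} \approx 273.33$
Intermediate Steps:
$F{\left(j,v \right)} = 16$ ($F{\left(j,v \right)} = \left(-2\right)^{4} = 16$)
$b = \frac{52}{3}$ ($b = 6 + \frac{6 \cdot 5 + 4}{3} = 6 + \frac{30 + 4}{3} = 6 + \frac{1}{3} \cdot 34 = 6 + \frac{34}{3} = \frac{52}{3} \approx 17.333$)
$b + F{\left(6,-9 \right)} 16 = \frac{52}{3} + 16 \cdot 16 = \frac{52}{3} + 256 = \frac{820}{3}$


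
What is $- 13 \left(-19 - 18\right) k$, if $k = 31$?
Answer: $14911$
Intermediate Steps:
$- 13 \left(-19 - 18\right) k = - 13 \left(-19 - 18\right) 31 = \left(-13\right) \left(-37\right) 31 = 481 \cdot 31 = 14911$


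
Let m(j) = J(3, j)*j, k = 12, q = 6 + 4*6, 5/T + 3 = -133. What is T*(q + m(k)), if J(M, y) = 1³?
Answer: -105/68 ≈ -1.5441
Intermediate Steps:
T = -5/136 (T = 5/(-3 - 133) = 5/(-136) = 5*(-1/136) = -5/136 ≈ -0.036765)
q = 30 (q = 6 + 24 = 30)
J(M, y) = 1
m(j) = j (m(j) = 1*j = j)
T*(q + m(k)) = -5*(30 + 12)/136 = -5/136*42 = -105/68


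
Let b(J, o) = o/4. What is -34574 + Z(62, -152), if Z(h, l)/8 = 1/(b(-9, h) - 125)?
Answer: -7571722/219 ≈ -34574.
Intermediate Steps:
b(J, o) = o/4 (b(J, o) = o*(1/4) = o/4)
Z(h, l) = 8/(-125 + h/4) (Z(h, l) = 8/(h/4 - 125) = 8/(-125 + h/4))
-34574 + Z(62, -152) = -34574 + 32/(-500 + 62) = -34574 + 32/(-438) = -34574 + 32*(-1/438) = -34574 - 16/219 = -7571722/219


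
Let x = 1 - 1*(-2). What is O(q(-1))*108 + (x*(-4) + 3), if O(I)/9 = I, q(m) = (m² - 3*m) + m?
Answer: 2907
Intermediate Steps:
x = 3 (x = 1 + 2 = 3)
q(m) = m² - 2*m
O(I) = 9*I
O(q(-1))*108 + (x*(-4) + 3) = (9*(-(-2 - 1)))*108 + (3*(-4) + 3) = (9*(-1*(-3)))*108 + (-12 + 3) = (9*3)*108 - 9 = 27*108 - 9 = 2916 - 9 = 2907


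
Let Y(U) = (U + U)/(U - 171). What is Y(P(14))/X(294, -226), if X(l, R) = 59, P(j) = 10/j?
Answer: -5/35164 ≈ -0.00014219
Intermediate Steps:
Y(U) = 2*U/(-171 + U) (Y(U) = (2*U)/(-171 + U) = 2*U/(-171 + U))
Y(P(14))/X(294, -226) = (2*(10/14)/(-171 + 10/14))/59 = (2*(10*(1/14))/(-171 + 10*(1/14)))*(1/59) = (2*(5/7)/(-171 + 5/7))*(1/59) = (2*(5/7)/(-1192/7))*(1/59) = (2*(5/7)*(-7/1192))*(1/59) = -5/596*1/59 = -5/35164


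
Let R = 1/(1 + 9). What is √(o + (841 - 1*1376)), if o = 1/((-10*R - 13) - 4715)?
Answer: 4*I*√747777854/4729 ≈ 23.13*I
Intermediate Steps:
R = ⅒ (R = 1/10 = ⅒ ≈ 0.10000)
o = -1/4729 (o = 1/((-10*⅒ - 13) - 4715) = 1/((-1 - 13) - 4715) = 1/(-14 - 4715) = 1/(-4729) = -1/4729 ≈ -0.00021146)
√(o + (841 - 1*1376)) = √(-1/4729 + (841 - 1*1376)) = √(-1/4729 + (841 - 1376)) = √(-1/4729 - 535) = √(-2530016/4729) = 4*I*√747777854/4729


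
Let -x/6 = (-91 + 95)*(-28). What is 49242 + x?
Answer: 49914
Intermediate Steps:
x = 672 (x = -6*(-91 + 95)*(-28) = -24*(-28) = -6*(-112) = 672)
49242 + x = 49242 + 672 = 49914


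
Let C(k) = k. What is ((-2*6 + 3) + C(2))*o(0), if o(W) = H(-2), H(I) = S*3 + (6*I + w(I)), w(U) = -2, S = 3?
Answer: 35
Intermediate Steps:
H(I) = 7 + 6*I (H(I) = 3*3 + (6*I - 2) = 9 + (-2 + 6*I) = 7 + 6*I)
o(W) = -5 (o(W) = 7 + 6*(-2) = 7 - 12 = -5)
((-2*6 + 3) + C(2))*o(0) = ((-2*6 + 3) + 2)*(-5) = ((-12 + 3) + 2)*(-5) = (-9 + 2)*(-5) = -7*(-5) = 35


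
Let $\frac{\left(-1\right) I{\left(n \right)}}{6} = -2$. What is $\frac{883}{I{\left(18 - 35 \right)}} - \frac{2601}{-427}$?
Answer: $\frac{408253}{5124} \approx 79.675$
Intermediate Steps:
$I{\left(n \right)} = 12$ ($I{\left(n \right)} = \left(-6\right) \left(-2\right) = 12$)
$\frac{883}{I{\left(18 - 35 \right)}} - \frac{2601}{-427} = \frac{883}{12} - \frac{2601}{-427} = 883 \cdot \frac{1}{12} - - \frac{2601}{427} = \frac{883}{12} + \frac{2601}{427} = \frac{408253}{5124}$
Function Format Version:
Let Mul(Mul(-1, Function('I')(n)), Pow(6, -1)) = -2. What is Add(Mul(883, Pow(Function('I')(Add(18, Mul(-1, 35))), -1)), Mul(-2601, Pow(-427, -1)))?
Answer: Rational(408253, 5124) ≈ 79.675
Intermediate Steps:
Function('I')(n) = 12 (Function('I')(n) = Mul(-6, -2) = 12)
Add(Mul(883, Pow(Function('I')(Add(18, Mul(-1, 35))), -1)), Mul(-2601, Pow(-427, -1))) = Add(Mul(883, Pow(12, -1)), Mul(-2601, Pow(-427, -1))) = Add(Mul(883, Rational(1, 12)), Mul(-2601, Rational(-1, 427))) = Add(Rational(883, 12), Rational(2601, 427)) = Rational(408253, 5124)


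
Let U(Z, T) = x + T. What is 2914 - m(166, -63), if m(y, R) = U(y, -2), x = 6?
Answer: 2910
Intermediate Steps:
U(Z, T) = 6 + T
m(y, R) = 4 (m(y, R) = 6 - 2 = 4)
2914 - m(166, -63) = 2914 - 1*4 = 2914 - 4 = 2910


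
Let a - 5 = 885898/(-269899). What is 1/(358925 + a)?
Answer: 269899/96873962172 ≈ 2.7861e-6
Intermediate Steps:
a = 463597/269899 (a = 5 + 885898/(-269899) = 5 + 885898*(-1/269899) = 5 - 885898/269899 = 463597/269899 ≈ 1.7177)
1/(358925 + a) = 1/(358925 + 463597/269899) = 1/(96873962172/269899) = 269899/96873962172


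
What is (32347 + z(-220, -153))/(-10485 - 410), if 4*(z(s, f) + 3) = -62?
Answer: -64657/21790 ≈ -2.9673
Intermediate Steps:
z(s, f) = -37/2 (z(s, f) = -3 + (¼)*(-62) = -3 - 31/2 = -37/2)
(32347 + z(-220, -153))/(-10485 - 410) = (32347 - 37/2)/(-10485 - 410) = (64657/2)/(-10895) = (64657/2)*(-1/10895) = -64657/21790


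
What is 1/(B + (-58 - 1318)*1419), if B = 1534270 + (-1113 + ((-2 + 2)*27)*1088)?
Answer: -1/419387 ≈ -2.3844e-6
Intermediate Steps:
B = 1533157 (B = 1534270 + (-1113 + (0*27)*1088) = 1534270 + (-1113 + 0*1088) = 1534270 + (-1113 + 0) = 1534270 - 1113 = 1533157)
1/(B + (-58 - 1318)*1419) = 1/(1533157 + (-58 - 1318)*1419) = 1/(1533157 - 1376*1419) = 1/(1533157 - 1952544) = 1/(-419387) = -1/419387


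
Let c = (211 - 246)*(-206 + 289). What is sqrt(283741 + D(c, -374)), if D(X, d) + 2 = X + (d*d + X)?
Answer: sqrt(417805) ≈ 646.38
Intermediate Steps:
c = -2905 (c = -35*83 = -2905)
D(X, d) = -2 + d**2 + 2*X (D(X, d) = -2 + (X + (d*d + X)) = -2 + (X + (d**2 + X)) = -2 + (X + (X + d**2)) = -2 + (d**2 + 2*X) = -2 + d**2 + 2*X)
sqrt(283741 + D(c, -374)) = sqrt(283741 + (-2 + (-374)**2 + 2*(-2905))) = sqrt(283741 + (-2 + 139876 - 5810)) = sqrt(283741 + 134064) = sqrt(417805)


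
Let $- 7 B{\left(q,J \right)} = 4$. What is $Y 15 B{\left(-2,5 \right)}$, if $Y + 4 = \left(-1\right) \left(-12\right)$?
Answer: $- \frac{480}{7} \approx -68.571$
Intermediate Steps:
$B{\left(q,J \right)} = - \frac{4}{7}$ ($B{\left(q,J \right)} = \left(- \frac{1}{7}\right) 4 = - \frac{4}{7}$)
$Y = 8$ ($Y = -4 - -12 = -4 + 12 = 8$)
$Y 15 B{\left(-2,5 \right)} = 8 \cdot 15 \left(- \frac{4}{7}\right) = 120 \left(- \frac{4}{7}\right) = - \frac{480}{7}$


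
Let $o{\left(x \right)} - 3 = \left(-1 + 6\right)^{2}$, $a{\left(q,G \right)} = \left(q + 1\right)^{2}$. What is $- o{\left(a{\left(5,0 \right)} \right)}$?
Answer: $-28$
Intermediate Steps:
$a{\left(q,G \right)} = \left(1 + q\right)^{2}$
$o{\left(x \right)} = 28$ ($o{\left(x \right)} = 3 + \left(-1 + 6\right)^{2} = 3 + 5^{2} = 3 + 25 = 28$)
$- o{\left(a{\left(5,0 \right)} \right)} = \left(-1\right) 28 = -28$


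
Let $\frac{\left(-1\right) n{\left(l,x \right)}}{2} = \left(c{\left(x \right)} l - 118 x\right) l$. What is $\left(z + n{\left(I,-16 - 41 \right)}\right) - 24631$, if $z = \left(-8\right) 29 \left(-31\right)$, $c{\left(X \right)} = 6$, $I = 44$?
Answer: $-632559$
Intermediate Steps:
$n{\left(l,x \right)} = - 2 l \left(- 118 x + 6 l\right)$ ($n{\left(l,x \right)} = - 2 \left(6 l - 118 x\right) l = - 2 \left(- 118 x + 6 l\right) l = - 2 l \left(- 118 x + 6 l\right)$)
$z = 7192$ ($z = \left(-232\right) \left(-31\right) = 7192$)
$\left(z + n{\left(I,-16 - 41 \right)}\right) - 24631 = \left(7192 + 4 \cdot 44 \left(\left(-3\right) 44 + 59 \left(-16 - 41\right)\right)\right) - 24631 = \left(7192 + 4 \cdot 44 \left(-132 + 59 \left(-16 - 41\right)\right)\right) - 24631 = \left(7192 + 4 \cdot 44 \left(-132 + 59 \left(-57\right)\right)\right) - 24631 = \left(7192 + 4 \cdot 44 \left(-132 - 3363\right)\right) - 24631 = \left(7192 + 4 \cdot 44 \left(-3495\right)\right) - 24631 = \left(7192 - 615120\right) - 24631 = -607928 - 24631 = -632559$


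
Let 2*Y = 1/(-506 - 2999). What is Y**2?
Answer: 1/49140100 ≈ 2.0350e-8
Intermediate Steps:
Y = -1/7010 (Y = 1/(2*(-506 - 2999)) = (1/2)/(-3505) = (1/2)*(-1/3505) = -1/7010 ≈ -0.00014265)
Y**2 = (-1/7010)**2 = 1/49140100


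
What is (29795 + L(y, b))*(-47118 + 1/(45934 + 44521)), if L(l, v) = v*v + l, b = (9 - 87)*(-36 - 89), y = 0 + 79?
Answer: -405289278864337686/90455 ≈ -4.4806e+12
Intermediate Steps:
y = 79
b = 9750 (b = -78*(-125) = 9750)
L(l, v) = l + v**2 (L(l, v) = v**2 + l = l + v**2)
(29795 + L(y, b))*(-47118 + 1/(45934 + 44521)) = (29795 + (79 + 9750**2))*(-47118 + 1/(45934 + 44521)) = (29795 + (79 + 95062500))*(-47118 + 1/90455) = (29795 + 95062579)*(-47118 + 1/90455) = 95092374*(-4262058689/90455) = -405289278864337686/90455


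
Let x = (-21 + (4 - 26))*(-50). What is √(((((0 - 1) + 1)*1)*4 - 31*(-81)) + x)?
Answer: √4661 ≈ 68.271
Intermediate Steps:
x = 2150 (x = (-21 - 22)*(-50) = -43*(-50) = 2150)
√(((((0 - 1) + 1)*1)*4 - 31*(-81)) + x) = √(((((0 - 1) + 1)*1)*4 - 31*(-81)) + 2150) = √((((-1 + 1)*1)*4 + 2511) + 2150) = √(((0*1)*4 + 2511) + 2150) = √((0*4 + 2511) + 2150) = √((0 + 2511) + 2150) = √(2511 + 2150) = √4661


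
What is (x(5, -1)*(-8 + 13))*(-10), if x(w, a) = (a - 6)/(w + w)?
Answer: 35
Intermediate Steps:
x(w, a) = (-6 + a)/(2*w) (x(w, a) = (-6 + a)/((2*w)) = (-6 + a)*(1/(2*w)) = (-6 + a)/(2*w))
(x(5, -1)*(-8 + 13))*(-10) = (((½)*(-6 - 1)/5)*(-8 + 13))*(-10) = (((½)*(⅕)*(-7))*5)*(-10) = -7/10*5*(-10) = -7/2*(-10) = 35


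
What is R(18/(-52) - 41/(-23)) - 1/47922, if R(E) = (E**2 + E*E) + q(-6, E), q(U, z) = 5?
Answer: 19550825425/2142137361 ≈ 9.1268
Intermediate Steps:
R(E) = 5 + 2*E**2 (R(E) = (E**2 + E*E) + 5 = (E**2 + E**2) + 5 = 2*E**2 + 5 = 5 + 2*E**2)
R(18/(-52) - 41/(-23)) - 1/47922 = (5 + 2*(18/(-52) - 41/(-23))**2) - 1/47922 = (5 + 2*(18*(-1/52) - 41*(-1/23))**2) - 1*1/47922 = (5 + 2*(-9/26 + 41/23)**2) - 1/47922 = (5 + 2*(859/598)**2) - 1/47922 = (5 + 2*(737881/357604)) - 1/47922 = (5 + 737881/178802) - 1/47922 = 1631891/178802 - 1/47922 = 19550825425/2142137361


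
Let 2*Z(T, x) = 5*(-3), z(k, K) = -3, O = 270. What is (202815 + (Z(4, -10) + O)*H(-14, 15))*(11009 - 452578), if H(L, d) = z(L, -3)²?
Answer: -181200046995/2 ≈ -9.0600e+10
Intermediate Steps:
Z(T, x) = -15/2 (Z(T, x) = (5*(-3))/2 = (½)*(-15) = -15/2)
H(L, d) = 9 (H(L, d) = (-3)² = 9)
(202815 + (Z(4, -10) + O)*H(-14, 15))*(11009 - 452578) = (202815 + (-15/2 + 270)*9)*(11009 - 452578) = (202815 + (525/2)*9)*(-441569) = (202815 + 4725/2)*(-441569) = (410355/2)*(-441569) = -181200046995/2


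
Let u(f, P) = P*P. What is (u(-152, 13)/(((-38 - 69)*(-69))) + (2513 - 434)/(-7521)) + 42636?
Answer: 34310989060/804747 ≈ 42636.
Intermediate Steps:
u(f, P) = P²
(u(-152, 13)/(((-38 - 69)*(-69))) + (2513 - 434)/(-7521)) + 42636 = (13²/(((-38 - 69)*(-69))) + (2513 - 434)/(-7521)) + 42636 = (169/((-107*(-69))) + 2079*(-1/7521)) + 42636 = (169/7383 - 693/2507) + 42636 = -204032/804747 + 42636 = 34310989060/804747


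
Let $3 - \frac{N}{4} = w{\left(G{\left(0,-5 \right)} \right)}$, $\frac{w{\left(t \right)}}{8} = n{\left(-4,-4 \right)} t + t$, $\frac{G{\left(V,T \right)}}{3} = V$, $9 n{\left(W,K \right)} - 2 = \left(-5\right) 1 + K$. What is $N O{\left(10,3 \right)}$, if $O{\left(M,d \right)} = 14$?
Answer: $168$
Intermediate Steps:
$n{\left(W,K \right)} = - \frac{1}{3} + \frac{K}{9}$ ($n{\left(W,K \right)} = \frac{2}{9} + \frac{\left(-5\right) 1 + K}{9} = \frac{2}{9} + \frac{-5 + K}{9} = \frac{2}{9} + \left(- \frac{5}{9} + \frac{K}{9}\right) = - \frac{1}{3} + \frac{K}{9}$)
$G{\left(V,T \right)} = 3 V$
$w{\left(t \right)} = \frac{16 t}{9}$ ($w{\left(t \right)} = 8 \left(\left(- \frac{1}{3} + \frac{1}{9} \left(-4\right)\right) t + t\right) = 8 \left(\left(- \frac{1}{3} - \frac{4}{9}\right) t + t\right) = 8 \left(- \frac{7 t}{9} + t\right) = 8 \frac{2 t}{9} = \frac{16 t}{9}$)
$N = 12$ ($N = 12 - 4 \frac{16 \cdot 3 \cdot 0}{9} = 12 - 4 \cdot \frac{16}{9} \cdot 0 = 12 - 0 = 12 + 0 = 12$)
$N O{\left(10,3 \right)} = 12 \cdot 14 = 168$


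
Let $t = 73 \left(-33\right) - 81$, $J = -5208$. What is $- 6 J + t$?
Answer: $28758$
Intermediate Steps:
$t = -2490$ ($t = -2409 - 81 = -2490$)
$- 6 J + t = \left(-6\right) \left(-5208\right) - 2490 = 31248 - 2490 = 28758$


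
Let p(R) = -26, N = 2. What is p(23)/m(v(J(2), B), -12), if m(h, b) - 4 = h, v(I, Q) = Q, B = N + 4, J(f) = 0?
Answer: -13/5 ≈ -2.6000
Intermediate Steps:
B = 6 (B = 2 + 4 = 6)
m(h, b) = 4 + h
p(23)/m(v(J(2), B), -12) = -26/(4 + 6) = -26/10 = -26*1/10 = -13/5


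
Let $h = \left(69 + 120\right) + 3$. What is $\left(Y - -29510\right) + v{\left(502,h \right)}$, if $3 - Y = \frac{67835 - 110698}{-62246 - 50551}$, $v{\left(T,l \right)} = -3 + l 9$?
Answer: $\frac{3523509823}{112797} \approx 31238.0$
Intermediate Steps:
$h = 192$ ($h = 189 + 3 = 192$)
$v{\left(T,l \right)} = -3 + 9 l$
$Y = \frac{295528}{112797}$ ($Y = 3 - \frac{67835 - 110698}{-62246 - 50551} = 3 - - \frac{42863}{-112797} = 3 - \left(-42863\right) \left(- \frac{1}{112797}\right) = 3 - \frac{42863}{112797} = \frac{295528}{112797} \approx 2.62$)
$\left(Y - -29510\right) + v{\left(502,h \right)} = \left(\frac{295528}{112797} - -29510\right) + \left(-3 + 9 \cdot 192\right) = \left(\frac{295528}{112797} + 29510\right) + \left(-3 + 1728\right) = \frac{3328934998}{112797} + 1725 = \frac{3523509823}{112797}$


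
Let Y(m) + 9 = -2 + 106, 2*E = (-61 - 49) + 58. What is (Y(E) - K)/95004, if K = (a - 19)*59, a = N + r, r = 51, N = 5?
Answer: -2/91 ≈ -0.021978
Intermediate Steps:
E = -26 (E = ((-61 - 49) + 58)/2 = (-110 + 58)/2 = (½)*(-52) = -26)
a = 56 (a = 5 + 51 = 56)
Y(m) = 95 (Y(m) = -9 + (-2 + 106) = -9 + 104 = 95)
K = 2183 (K = (56 - 19)*59 = 37*59 = 2183)
(Y(E) - K)/95004 = (95 - 1*2183)/95004 = (95 - 2183)*(1/95004) = -2088*1/95004 = -2/91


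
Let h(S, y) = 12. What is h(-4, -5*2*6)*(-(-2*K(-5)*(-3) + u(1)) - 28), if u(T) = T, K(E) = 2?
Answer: -492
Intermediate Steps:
h(-4, -5*2*6)*(-(-2*K(-5)*(-3) + u(1)) - 28) = 12*(-(-2*2*(-3) + 1) - 28) = 12*(-(-4*(-3) + 1) - 28) = 12*(-(12 + 1) - 28) = 12*(-1*13 - 28) = 12*(-13 - 28) = 12*(-41) = -492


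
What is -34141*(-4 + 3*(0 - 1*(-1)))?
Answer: 34141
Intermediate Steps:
-34141*(-4 + 3*(0 - 1*(-1))) = -34141*(-4 + 3*(0 + 1)) = -34141*(-4 + 3*1) = -34141*(-4 + 3) = -34141*(-1) = 34141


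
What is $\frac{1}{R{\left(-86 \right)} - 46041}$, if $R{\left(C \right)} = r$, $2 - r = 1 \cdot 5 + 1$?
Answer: $- \frac{1}{46045} \approx -2.1718 \cdot 10^{-5}$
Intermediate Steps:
$r = -4$ ($r = 2 - \left(1 \cdot 5 + 1\right) = 2 - \left(5 + 1\right) = 2 - 6 = -4$)
$R{\left(C \right)} = -4$
$\frac{1}{R{\left(-86 \right)} - 46041} = \frac{1}{-4 - 46041} = \frac{1}{-46045} = - \frac{1}{46045}$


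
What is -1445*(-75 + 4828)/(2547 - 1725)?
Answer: -6868085/822 ≈ -8355.3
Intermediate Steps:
-1445*(-75 + 4828)/(2547 - 1725) = -1445/(822/4753) = -1445/(822*(1/4753)) = -1445/822/4753 = -1445*4753/822 = -6868085/822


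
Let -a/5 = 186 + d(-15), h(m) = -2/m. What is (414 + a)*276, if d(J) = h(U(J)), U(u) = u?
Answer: -142600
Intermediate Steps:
d(J) = -2/J
a = -2792/3 (a = -5*(186 - 2/(-15)) = -5*(186 - 2*(-1/15)) = -5*(186 + 2/15) = -5*2792/15 = -2792/3 ≈ -930.67)
(414 + a)*276 = (414 - 2792/3)*276 = -1550/3*276 = -142600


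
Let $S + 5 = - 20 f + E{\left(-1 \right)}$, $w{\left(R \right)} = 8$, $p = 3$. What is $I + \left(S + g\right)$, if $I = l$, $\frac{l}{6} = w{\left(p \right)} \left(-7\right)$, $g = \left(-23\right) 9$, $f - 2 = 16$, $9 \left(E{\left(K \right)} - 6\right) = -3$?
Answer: $- \frac{2707}{3} \approx -902.33$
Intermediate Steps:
$E{\left(K \right)} = \frac{17}{3}$ ($E{\left(K \right)} = 6 + \frac{1}{9} \left(-3\right) = 6 - \frac{1}{3} = \frac{17}{3}$)
$f = 18$ ($f = 2 + 16 = 18$)
$g = -207$
$l = -336$ ($l = 6 \cdot 8 \left(-7\right) = 6 \left(-56\right) = -336$)
$I = -336$
$S = - \frac{1078}{3}$ ($S = -5 + \left(\left(-20\right) 18 + \frac{17}{3}\right) = -5 + \left(-360 + \frac{17}{3}\right) = -5 - \frac{1063}{3} = - \frac{1078}{3} \approx -359.33$)
$I + \left(S + g\right) = -336 - \frac{1699}{3} = - \frac{2707}{3}$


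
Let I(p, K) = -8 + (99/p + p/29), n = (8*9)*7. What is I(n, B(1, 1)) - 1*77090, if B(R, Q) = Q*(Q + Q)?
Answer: -125178609/1624 ≈ -77080.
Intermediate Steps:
B(R, Q) = 2*Q**2 (B(R, Q) = Q*(2*Q) = 2*Q**2)
n = 504 (n = 72*7 = 504)
I(p, K) = -8 + 99/p + p/29 (I(p, K) = -8 + (99/p + p*(1/29)) = -8 + (99/p + p/29) = -8 + 99/p + p/29)
I(n, B(1, 1)) - 1*77090 = (-8 + 99/504 + (1/29)*504) - 1*77090 = (-8 + 99*(1/504) + 504/29) - 77090 = (-8 + 11/56 + 504/29) - 77090 = 15551/1624 - 77090 = -125178609/1624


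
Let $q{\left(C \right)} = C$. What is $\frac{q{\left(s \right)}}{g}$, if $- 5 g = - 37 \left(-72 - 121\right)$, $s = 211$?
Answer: $- \frac{1055}{7141} \approx -0.14774$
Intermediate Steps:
$g = - \frac{7141}{5}$ ($g = - \frac{\left(-37\right) \left(-72 - 121\right)}{5} = - \frac{\left(-37\right) \left(-193\right)}{5} = \left(- \frac{1}{5}\right) 7141 = - \frac{7141}{5} \approx -1428.2$)
$\frac{q{\left(s \right)}}{g} = \frac{211}{- \frac{7141}{5}} = 211 \left(- \frac{5}{7141}\right) = - \frac{1055}{7141}$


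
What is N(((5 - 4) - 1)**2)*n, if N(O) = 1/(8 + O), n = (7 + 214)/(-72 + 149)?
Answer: 221/616 ≈ 0.35877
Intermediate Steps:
n = 221/77 ≈ 2.8701
N(((5 - 4) - 1)**2)*n = (221/77)/(8 + ((5 - 4) - 1)**2) = (221/77)/(8 + (1 - 1)**2) = (221/77)/(8 + 0**2) = (221/77)/(8 + 0) = (221/77)/8 = (1/8)*(221/77) = 221/616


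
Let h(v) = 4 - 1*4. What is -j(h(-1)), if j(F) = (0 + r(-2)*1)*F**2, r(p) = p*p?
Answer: 0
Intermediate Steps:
r(p) = p**2
h(v) = 0 (h(v) = 4 - 4 = 0)
j(F) = 4*F**2 (j(F) = (0 + (-2)**2*1)*F**2 = (0 + 4*1)*F**2 = (0 + 4)*F**2 = 4*F**2)
-j(h(-1)) = -4*0**2 = -4*0 = -1*0 = 0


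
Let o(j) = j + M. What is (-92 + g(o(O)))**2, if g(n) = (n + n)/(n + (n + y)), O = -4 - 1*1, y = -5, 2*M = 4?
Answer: 1012036/121 ≈ 8363.9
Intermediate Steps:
M = 2 (M = (1/2)*4 = 2)
O = -5 (O = -4 - 1 = -5)
o(j) = 2 + j (o(j) = j + 2 = 2 + j)
g(n) = 2*n/(-5 + 2*n) (g(n) = (n + n)/(n + (n - 5)) = (2*n)/(n + (-5 + n)) = (2*n)/(-5 + 2*n) = 2*n/(-5 + 2*n))
(-92 + g(o(O)))**2 = (-92 + 2*(2 - 5)/(-5 + 2*(2 - 5)))**2 = (-92 + 2*(-3)/(-5 + 2*(-3)))**2 = (-92 + 2*(-3)/(-5 - 6))**2 = (-92 + 2*(-3)/(-11))**2 = (-92 + 2*(-3)*(-1/11))**2 = (-92 + 6/11)**2 = (-1006/11)**2 = 1012036/121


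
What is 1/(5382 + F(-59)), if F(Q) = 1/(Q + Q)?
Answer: 118/635075 ≈ 0.00018580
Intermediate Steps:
F(Q) = 1/(2*Q)
1/(5382 + F(-59)) = 1/(5382 + (½)/(-59)) = 1/(5382 + (½)*(-1/59)) = 1/(5382 - 1/118) = 1/(635075/118) = 118/635075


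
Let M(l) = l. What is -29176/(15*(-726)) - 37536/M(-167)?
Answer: 206819716/909315 ≈ 227.45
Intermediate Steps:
-29176/(15*(-726)) - 37536/M(-167) = -29176/(15*(-726)) - 37536/(-167) = -29176/(-10890) - 37536*(-1/167) = -29176*(-1/10890) + 37536/167 = 14588/5445 + 37536/167 = 206819716/909315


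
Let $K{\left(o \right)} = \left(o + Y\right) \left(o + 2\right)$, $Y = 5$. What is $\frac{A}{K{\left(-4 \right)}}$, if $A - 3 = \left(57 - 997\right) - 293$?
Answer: $615$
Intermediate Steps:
$K{\left(o \right)} = \left(2 + o\right) \left(5 + o\right)$ ($K{\left(o \right)} = \left(o + 5\right) \left(o + 2\right) = \left(5 + o\right) \left(2 + o\right) = \left(2 + o\right) \left(5 + o\right)$)
$A = -1230$ ($A = 3 + \left(\left(57 - 997\right) - 293\right) = 3 - 1233 = -1230$)
$\frac{A}{K{\left(-4 \right)}} = - \frac{1230}{10 + \left(-4\right)^{2} + 7 \left(-4\right)} = - \frac{1230}{10 + 16 - 28} = - \frac{1230}{-2} = \left(-1230\right) \left(- \frac{1}{2}\right) = 615$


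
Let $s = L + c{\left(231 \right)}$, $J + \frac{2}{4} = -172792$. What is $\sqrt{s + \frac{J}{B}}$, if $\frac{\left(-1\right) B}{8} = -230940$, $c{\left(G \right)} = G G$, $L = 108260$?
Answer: $\frac{\sqrt{153240420277833}}{30792} \approx 402.02$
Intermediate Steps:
$J = - \frac{345585}{2}$ ($J = - \frac{1}{2} - 172792 = - \frac{345585}{2} \approx -1.7279 \cdot 10^{5}$)
$c{\left(G \right)} = G^{2}$
$B = 1847520$ ($B = \left(-8\right) \left(-230940\right) = 1847520$)
$s = 161621$ ($s = 108260 + 231^{2} = 108260 + 53361 = 161621$)
$\sqrt{s + \frac{J}{B}} = \sqrt{161621 - \frac{345585}{2 \cdot 1847520}} = \sqrt{161621 - \frac{23039}{246336}} = \sqrt{\frac{39813047617}{246336}} = \frac{\sqrt{153240420277833}}{30792}$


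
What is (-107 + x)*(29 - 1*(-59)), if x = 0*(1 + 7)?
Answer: -9416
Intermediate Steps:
x = 0 (x = 0*8 = 0)
(-107 + x)*(29 - 1*(-59)) = (-107 + 0)*(29 - 1*(-59)) = -107*(29 + 59) = -107*88 = -9416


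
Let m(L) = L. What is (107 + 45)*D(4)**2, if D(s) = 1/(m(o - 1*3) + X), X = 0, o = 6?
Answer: 152/9 ≈ 16.889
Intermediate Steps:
D(s) = 1/3 (D(s) = 1/((6 - 1*3) + 0) = 1/((6 - 3) + 0) = 1/(3 + 0) = 1/3)
(107 + 45)*D(4)**2 = (107 + 45)*(1/3)**2 = 152*(1/9) = 152/9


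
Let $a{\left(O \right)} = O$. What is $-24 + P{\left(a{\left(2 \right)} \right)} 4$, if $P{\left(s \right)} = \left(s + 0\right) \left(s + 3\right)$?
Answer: $16$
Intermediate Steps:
$P{\left(s \right)} = s \left(3 + s\right)$
$-24 + P{\left(a{\left(2 \right)} \right)} 4 = -24 + 2 \left(3 + 2\right) 4 = -24 + 2 \cdot 5 \cdot 4 = -24 + 10 \cdot 4 = -24 + 40 = 16$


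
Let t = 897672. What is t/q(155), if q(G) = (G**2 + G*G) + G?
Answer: 897672/48205 ≈ 18.622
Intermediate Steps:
q(G) = G + 2*G**2 (q(G) = (G**2 + G**2) + G = 2*G**2 + G = G + 2*G**2)
t/q(155) = 897672/((155*(1 + 2*155))) = 897672/((155*(1 + 310))) = 897672/((155*311)) = 897672/48205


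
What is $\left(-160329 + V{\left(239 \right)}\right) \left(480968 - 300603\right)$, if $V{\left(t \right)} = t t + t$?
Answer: $-18572003685$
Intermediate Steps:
$V{\left(t \right)} = t + t^{2}$ ($V{\left(t \right)} = t^{2} + t = t + t^{2}$)
$\left(-160329 + V{\left(239 \right)}\right) \left(480968 - 300603\right) = \left(-160329 + 239 \left(1 + 239\right)\right) \left(480968 - 300603\right) = \left(-160329 + 239 \cdot 240\right) 180365 = \left(-160329 + 57360\right) 180365 = \left(-102969\right) 180365 = -18572003685$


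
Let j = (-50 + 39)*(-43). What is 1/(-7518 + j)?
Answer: -1/7045 ≈ -0.00014194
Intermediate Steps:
j = 473 (j = -11*(-43) = 473)
1/(-7518 + j) = 1/(-7518 + 473) = 1/(-7045) = -1/7045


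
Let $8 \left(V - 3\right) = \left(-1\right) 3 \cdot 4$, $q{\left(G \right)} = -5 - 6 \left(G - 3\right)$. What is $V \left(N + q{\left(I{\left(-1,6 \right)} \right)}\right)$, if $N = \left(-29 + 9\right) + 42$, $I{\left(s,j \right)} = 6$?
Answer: $- \frac{3}{2} \approx -1.5$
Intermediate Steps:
$N = 22$ ($N = -20 + 42 = 22$)
$q{\left(G \right)} = 13 - 6 G$ ($q{\left(G \right)} = -5 - 6 \left(-3 + G\right) = -5 - \left(-18 + 6 G\right) = 13 - 6 G$)
$V = \frac{3}{2}$ ($V = 3 + \frac{\left(-1\right) 3 \cdot 4}{8} = 3 + \frac{\left(-3\right) 4}{8} = 3 + \frac{1}{8} \left(-12\right) = 3 - \frac{3}{2} = \frac{3}{2} \approx 1.5$)
$V \left(N + q{\left(I{\left(-1,6 \right)} \right)}\right) = \frac{3 \left(22 + \left(13 - 36\right)\right)}{2} = \frac{3 \left(22 - 23\right)}{2} = \frac{3}{2} \left(-1\right) = - \frac{3}{2}$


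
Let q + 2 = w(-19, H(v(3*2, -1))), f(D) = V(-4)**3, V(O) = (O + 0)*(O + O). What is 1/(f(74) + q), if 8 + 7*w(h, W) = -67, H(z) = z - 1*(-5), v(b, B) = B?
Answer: 7/229287 ≈ 3.0529e-5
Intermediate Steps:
V(O) = 2*O**2 (V(O) = O*(2*O) = 2*O**2)
H(z) = 5 + z (H(z) = z + 5 = 5 + z)
f(D) = 32768 (f(D) = (2*(-4)**2)**3 = (2*16)**3 = 32**3 = 32768)
w(h, W) = -75/7 (w(h, W) = -8/7 + (1/7)*(-67) = -8/7 - 67/7 = -75/7)
q = -89/7 (q = -2 - 75/7 = -89/7 ≈ -12.714)
1/(f(74) + q) = 1/(32768 - 89/7) = 1/(229287/7) = 7/229287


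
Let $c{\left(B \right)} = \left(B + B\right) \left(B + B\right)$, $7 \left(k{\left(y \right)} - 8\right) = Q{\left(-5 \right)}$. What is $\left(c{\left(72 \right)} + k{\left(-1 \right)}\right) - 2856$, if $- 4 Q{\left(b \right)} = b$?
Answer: $\frac{500869}{28} \approx 17888.0$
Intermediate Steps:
$Q{\left(b \right)} = - \frac{b}{4}$
$k{\left(y \right)} = \frac{229}{28}$ ($k{\left(y \right)} = 8 + \frac{\left(- \frac{1}{4}\right) \left(-5\right)}{7} = 8 + \frac{1}{7} \cdot \frac{5}{4} = 8 + \frac{5}{28} = \frac{229}{28}$)
$c{\left(B \right)} = 4 B^{2}$ ($c{\left(B \right)} = 2 B 2 B = 4 B^{2}$)
$\left(c{\left(72 \right)} + k{\left(-1 \right)}\right) - 2856 = \left(4 \cdot 72^{2} + \frac{229}{28}\right) - 2856 = \left(4 \cdot 5184 + \frac{229}{28}\right) - 2856 = \left(20736 + \frac{229}{28}\right) - 2856 = \frac{580837}{28} - 2856 = \frac{500869}{28}$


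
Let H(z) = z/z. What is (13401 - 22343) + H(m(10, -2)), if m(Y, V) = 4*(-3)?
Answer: -8941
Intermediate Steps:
m(Y, V) = -12
H(z) = 1
(13401 - 22343) + H(m(10, -2)) = (13401 - 22343) + 1 = -8942 + 1 = -8941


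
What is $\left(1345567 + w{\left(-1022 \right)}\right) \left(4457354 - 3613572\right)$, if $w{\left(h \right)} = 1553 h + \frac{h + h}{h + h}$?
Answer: $-203856043636$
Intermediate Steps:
$w{\left(h \right)} = 1 + 1553 h$ ($w{\left(h \right)} = 1553 h + \frac{2 h}{2 h} = 1553 h + 2 h \frac{1}{2 h} = 1553 h + 1 = 1 + 1553 h$)
$\left(1345567 + w{\left(-1022 \right)}\right) \left(4457354 - 3613572\right) = \left(1345567 + \left(1 + 1553 \left(-1022\right)\right)\right) \left(4457354 - 3613572\right) = \left(1345567 + \left(1 - 1587166\right)\right) 843782 = \left(1345567 - 1587165\right) 843782 = \left(-241598\right) 843782 = -203856043636$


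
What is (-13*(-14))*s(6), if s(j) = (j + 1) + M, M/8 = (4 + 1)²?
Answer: 37674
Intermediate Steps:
M = 200 (M = 8*(4 + 1)² = 8*5² = 8*25 = 200)
s(j) = 201 + j (s(j) = (j + 1) + 200 = (1 + j) + 200 = 201 + j)
(-13*(-14))*s(6) = (-13*(-14))*(201 + 6) = 182*207 = 37674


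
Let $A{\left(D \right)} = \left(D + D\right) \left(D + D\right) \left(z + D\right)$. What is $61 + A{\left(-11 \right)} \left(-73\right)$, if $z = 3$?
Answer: $282717$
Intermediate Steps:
$A{\left(D \right)} = 4 D^{2} \left(3 + D\right)$ ($A{\left(D \right)} = \left(D + D\right) \left(D + D\right) \left(3 + D\right) = 2 D 2 D \left(3 + D\right) = 4 D^{2} \left(3 + D\right)$)
$61 + A{\left(-11 \right)} \left(-73\right) = 61 + 4 \left(-11\right)^{2} \left(3 - 11\right) \left(-73\right) = 61 + 4 \cdot 121 \left(-8\right) \left(-73\right) = 61 - -282656 = 61 + 282656 = 282717$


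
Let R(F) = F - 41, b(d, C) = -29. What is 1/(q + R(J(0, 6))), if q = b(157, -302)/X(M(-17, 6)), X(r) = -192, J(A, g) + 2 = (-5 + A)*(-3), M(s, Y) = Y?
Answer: -192/5347 ≈ -0.035908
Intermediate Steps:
J(A, g) = 13 - 3*A (J(A, g) = -2 + (-5 + A)*(-3) = -2 + (15 - 3*A) = 13 - 3*A)
R(F) = -41 + F
q = 29/192 (q = -29/(-192) = -29*(-1/192) = 29/192 ≈ 0.15104)
1/(q + R(J(0, 6))) = 1/(29/192 + (-41 + (13 - 3*0))) = 1/(29/192 + (-41 + (13 + 0))) = 1/(29/192 + (-41 + 13)) = 1/(29/192 - 28) = 1/(-5347/192) = -192/5347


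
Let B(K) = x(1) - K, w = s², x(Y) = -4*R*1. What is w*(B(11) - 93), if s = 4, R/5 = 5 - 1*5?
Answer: -1664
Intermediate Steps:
R = 0 (R = 5*(5 - 1*5) = 5*(5 - 5) = 5*0 = 0)
x(Y) = 0 (x(Y) = -4*0*1 = 0*1 = 0)
w = 16 (w = 4² = 16)
B(K) = -K (B(K) = 0 - K = -K)
w*(B(11) - 93) = 16*(-1*11 - 93) = 16*(-11 - 93) = 16*(-104) = -1664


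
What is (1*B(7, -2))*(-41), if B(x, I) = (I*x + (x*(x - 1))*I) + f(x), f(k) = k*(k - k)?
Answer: 4018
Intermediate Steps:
f(k) = 0 (f(k) = k*0 = 0)
B(x, I) = I*x + I*x*(-1 + x) (B(x, I) = (I*x + (x*(x - 1))*I) + 0 = (I*x + (x*(-1 + x))*I) + 0 = (I*x + I*x*(-1 + x)) + 0 = I*x + I*x*(-1 + x))
(1*B(7, -2))*(-41) = (1*(-2*7²))*(-41) = (1*(-2*49))*(-41) = (1*(-98))*(-41) = -98*(-41) = 4018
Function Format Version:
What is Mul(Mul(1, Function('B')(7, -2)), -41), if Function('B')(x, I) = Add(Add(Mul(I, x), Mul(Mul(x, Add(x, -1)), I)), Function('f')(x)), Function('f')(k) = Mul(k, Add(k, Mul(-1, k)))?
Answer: 4018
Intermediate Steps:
Function('f')(k) = 0 (Function('f')(k) = Mul(k, 0) = 0)
Function('B')(x, I) = Add(Mul(I, x), Mul(I, x, Add(-1, x))) (Function('B')(x, I) = Add(Add(Mul(I, x), Mul(Mul(x, Add(x, -1)), I)), 0) = Add(Add(Mul(I, x), Mul(Mul(x, Add(-1, x)), I)), 0) = Add(Add(Mul(I, x), Mul(I, x, Add(-1, x))), 0) = Add(Mul(I, x), Mul(I, x, Add(-1, x))))
Mul(Mul(1, Function('B')(7, -2)), -41) = Mul(Mul(1, Mul(-2, Pow(7, 2))), -41) = Mul(Mul(1, Mul(-2, 49)), -41) = Mul(Mul(1, -98), -41) = Mul(-98, -41) = 4018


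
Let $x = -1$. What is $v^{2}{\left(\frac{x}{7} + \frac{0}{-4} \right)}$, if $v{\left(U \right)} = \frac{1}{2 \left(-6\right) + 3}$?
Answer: $\frac{1}{81} \approx 0.012346$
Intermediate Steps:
$v{\left(U \right)} = - \frac{1}{9}$ ($v{\left(U \right)} = \frac{1}{-12 + 3} = \frac{1}{-9} = - \frac{1}{9}$)
$v^{2}{\left(\frac{x}{7} + \frac{0}{-4} \right)} = \left(- \frac{1}{9}\right)^{2} = \frac{1}{81}$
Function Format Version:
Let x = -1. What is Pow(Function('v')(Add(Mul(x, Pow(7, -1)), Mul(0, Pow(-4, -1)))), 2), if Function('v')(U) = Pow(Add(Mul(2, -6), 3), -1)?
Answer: Rational(1, 81) ≈ 0.012346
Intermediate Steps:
Function('v')(U) = Rational(-1, 9) (Function('v')(U) = Pow(Add(-12, 3), -1) = Pow(-9, -1) = Rational(-1, 9))
Pow(Function('v')(Add(Mul(x, Pow(7, -1)), Mul(0, Pow(-4, -1)))), 2) = Pow(Rational(-1, 9), 2) = Rational(1, 81)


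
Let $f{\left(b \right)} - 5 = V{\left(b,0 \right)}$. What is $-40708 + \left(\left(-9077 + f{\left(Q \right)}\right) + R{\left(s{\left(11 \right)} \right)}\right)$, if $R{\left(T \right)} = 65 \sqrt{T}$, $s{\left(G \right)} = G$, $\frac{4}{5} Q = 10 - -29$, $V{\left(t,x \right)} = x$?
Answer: $-49780 + 65 \sqrt{11} \approx -49564.0$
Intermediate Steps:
$Q = \frac{195}{4}$ ($Q = \frac{5 \left(10 - -29\right)}{4} = \frac{5 \left(10 + 29\right)}{4} = \frac{5}{4} \cdot 39 = \frac{195}{4} \approx 48.75$)
$f{\left(b \right)} = 5$ ($f{\left(b \right)} = 5 + 0 = 5$)
$-40708 + \left(\left(-9077 + f{\left(Q \right)}\right) + R{\left(s{\left(11 \right)} \right)}\right) = -40708 + \left(\left(-9077 + 5\right) + 65 \sqrt{11}\right) = -40708 - \left(9072 - 65 \sqrt{11}\right) = -49780 + 65 \sqrt{11}$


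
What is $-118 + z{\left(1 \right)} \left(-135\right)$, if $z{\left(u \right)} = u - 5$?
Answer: $422$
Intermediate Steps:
$z{\left(u \right)} = -5 + u$ ($z{\left(u \right)} = u - 5 = -5 + u$)
$-118 + z{\left(1 \right)} \left(-135\right) = -118 + \left(-5 + 1\right) \left(-135\right) = -118 - -540 = -118 + 540 = 422$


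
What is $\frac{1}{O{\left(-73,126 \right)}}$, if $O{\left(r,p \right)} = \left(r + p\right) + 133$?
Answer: $\frac{1}{186} \approx 0.0053763$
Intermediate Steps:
$O{\left(r,p \right)} = 133 + p + r$ ($O{\left(r,p \right)} = \left(p + r\right) + 133 = 133 + p + r$)
$\frac{1}{O{\left(-73,126 \right)}} = \frac{1}{133 + 126 - 73} = \frac{1}{186}$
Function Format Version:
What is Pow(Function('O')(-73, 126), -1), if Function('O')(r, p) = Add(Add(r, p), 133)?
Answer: Rational(1, 186) ≈ 0.0053763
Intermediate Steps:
Function('O')(r, p) = Add(133, p, r) (Function('O')(r, p) = Add(Add(p, r), 133) = Add(133, p, r))
Pow(Function('O')(-73, 126), -1) = Pow(Add(133, 126, -73), -1) = Pow(186, -1) = Rational(1, 186)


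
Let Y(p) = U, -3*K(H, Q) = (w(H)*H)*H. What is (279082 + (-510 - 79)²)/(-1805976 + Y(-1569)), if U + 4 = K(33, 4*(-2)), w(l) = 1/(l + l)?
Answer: -1252006/3611971 ≈ -0.34663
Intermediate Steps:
w(l) = 1/(2*l)
K(H, Q) = -H/6 (K(H, Q) = -(1/(2*H))*H*H/3 = -H/6)
U = -19/2 (U = -4 - ⅙*33 = -4 - 11/2 = -19/2 ≈ -9.5000)
Y(p) = -19/2
(279082 + (-510 - 79)²)/(-1805976 + Y(-1569)) = (279082 + (-510 - 79)²)/(-1805976 - 19/2) = (279082 + (-589)²)/(-3611971/2) = (279082 + 346921)*(-2/3611971) = 626003*(-2/3611971) = -1252006/3611971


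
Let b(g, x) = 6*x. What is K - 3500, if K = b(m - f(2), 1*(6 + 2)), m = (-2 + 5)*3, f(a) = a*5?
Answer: -3452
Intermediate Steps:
f(a) = 5*a
m = 9 (m = 3*3 = 9)
K = 48 (K = 6*(1*(6 + 2)) = 6*(1*8) = 6*8 = 48)
K - 3500 = 48 - 3500 = -3452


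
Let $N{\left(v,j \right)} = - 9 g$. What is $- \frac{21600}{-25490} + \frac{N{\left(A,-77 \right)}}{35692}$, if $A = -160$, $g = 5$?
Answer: $\frac{76980015}{90978908} \approx 0.84613$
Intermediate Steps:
$N{\left(v,j \right)} = -45$ ($N{\left(v,j \right)} = \left(-9\right) 5 = -45$)
$- \frac{21600}{-25490} + \frac{N{\left(A,-77 \right)}}{35692} = - \frac{21600}{-25490} - \frac{45}{35692} = \left(-21600\right) \left(- \frac{1}{25490}\right) - \frac{45}{35692} = \frac{2160}{2549} - \frac{45}{35692} = \frac{76980015}{90978908}$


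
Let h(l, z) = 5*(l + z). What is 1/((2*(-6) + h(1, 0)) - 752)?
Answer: -1/759 ≈ -0.0013175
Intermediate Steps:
h(l, z) = 5*l + 5*z
1/((2*(-6) + h(1, 0)) - 752) = 1/((2*(-6) + (5*1 + 5*0)) - 752) = 1/((-12 + (5 + 0)) - 752) = 1/((-12 + 5) - 752) = 1/(-7 - 752) = 1/(-759) = -1/759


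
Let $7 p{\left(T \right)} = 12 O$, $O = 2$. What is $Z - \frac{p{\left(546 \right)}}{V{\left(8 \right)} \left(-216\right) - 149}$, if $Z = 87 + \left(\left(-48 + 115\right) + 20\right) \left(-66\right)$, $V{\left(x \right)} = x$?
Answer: $- \frac{74301021}{13139} \approx -5655.0$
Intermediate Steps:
$p{\left(T \right)} = \frac{24}{7}$ ($p{\left(T \right)} = \frac{12 \cdot 2}{7} = \frac{1}{7} \cdot 24 = \frac{24}{7}$)
$Z = -5655$ ($Z = 87 + \left(67 + 20\right) \left(-66\right) = 87 + 87 \left(-66\right) = 87 - 5742 = -5655$)
$Z - \frac{p{\left(546 \right)}}{V{\left(8 \right)} \left(-216\right) - 149} = -5655 - \frac{24}{7 \left(8 \left(-216\right) - 149\right)} = -5655 - \frac{24}{7 \left(-1728 - 149\right)} = -5655 - \frac{24}{7 \left(-1877\right)} = -5655 - \frac{24}{7} \left(- \frac{1}{1877}\right) = -5655 - - \frac{24}{13139} = -5655 + \frac{24}{13139} = - \frac{74301021}{13139}$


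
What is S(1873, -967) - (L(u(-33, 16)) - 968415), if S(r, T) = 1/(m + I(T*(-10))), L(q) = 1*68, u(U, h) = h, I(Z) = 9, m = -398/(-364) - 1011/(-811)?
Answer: 1620828071325/1673809 ≈ 9.6835e+5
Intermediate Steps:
m = 345391/147602 (m = -398*(-1/364) - 1011*(-1/811) = 199/182 + 1011/811 = 345391/147602 ≈ 2.3400)
L(q) = 68
S(r, T) = 147602/1673809 (S(r, T) = 1/(345391/147602 + 9) = 1/(1673809/147602) = 147602/1673809)
S(1873, -967) - (L(u(-33, 16)) - 968415) = 147602/1673809 - (68 - 968415) = 147602/1673809 - 1*(-968347) = 147602/1673809 + 968347 = 1620828071325/1673809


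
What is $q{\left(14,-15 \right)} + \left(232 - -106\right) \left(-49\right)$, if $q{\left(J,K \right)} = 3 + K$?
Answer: $-16574$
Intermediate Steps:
$q{\left(14,-15 \right)} + \left(232 - -106\right) \left(-49\right) = \left(3 - 15\right) + \left(232 - -106\right) \left(-49\right) = -12 + \left(232 + 106\right) \left(-49\right) = -12 + 338 \left(-49\right) = -12 - 16562 = -16574$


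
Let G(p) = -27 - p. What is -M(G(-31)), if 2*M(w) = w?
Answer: -2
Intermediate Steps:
M(w) = w/2
-M(G(-31)) = -(-27 - 1*(-31))/2 = -(-27 + 31)/2 = -4/2 = -1*2 = -2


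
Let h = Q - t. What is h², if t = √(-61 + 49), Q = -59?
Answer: 3469 + 236*I*√3 ≈ 3469.0 + 408.76*I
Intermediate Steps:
t = 2*I*√3 (t = √(-12) = 2*I*√3 ≈ 3.4641*I)
h = -59 - 2*I*√3 ≈ -59.0 - 3.4641*I
h² = (-59 - 2*I*√3)²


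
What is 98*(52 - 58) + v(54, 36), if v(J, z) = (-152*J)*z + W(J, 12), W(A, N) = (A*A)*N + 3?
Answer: -261081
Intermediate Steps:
W(A, N) = 3 + N*A² (W(A, N) = A²*N + 3 = N*A² + 3 = 3 + N*A²)
v(J, z) = 3 + 12*J² - 152*J*z (v(J, z) = (-152*J)*z + (3 + 12*J²) = -152*J*z + (3 + 12*J²) = 3 + 12*J² - 152*J*z)
98*(52 - 58) + v(54, 36) = 98*(52 - 58) + (3 + 12*54² - 152*54*36) = 98*(-6) + (3 + 12*2916 - 295488) = -588 + (3 + 34992 - 295488) = -588 - 260493 = -261081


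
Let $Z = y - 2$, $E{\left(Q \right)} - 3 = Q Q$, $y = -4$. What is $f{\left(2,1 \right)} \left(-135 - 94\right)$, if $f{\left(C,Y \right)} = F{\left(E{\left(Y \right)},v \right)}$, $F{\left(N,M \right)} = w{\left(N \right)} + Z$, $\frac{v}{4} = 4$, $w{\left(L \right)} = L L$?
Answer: $-2290$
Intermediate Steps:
$E{\left(Q \right)} = 3 + Q^{2}$ ($E{\left(Q \right)} = 3 + Q Q = 3 + Q^{2}$)
$w{\left(L \right)} = L^{2}$
$Z = -6$ ($Z = -4 - 2 = -6$)
$v = 16$ ($v = 4 \cdot 4 = 16$)
$F{\left(N,M \right)} = -6 + N^{2}$ ($F{\left(N,M \right)} = N^{2} - 6 = -6 + N^{2}$)
$f{\left(C,Y \right)} = -6 + \left(3 + Y^{2}\right)^{2}$
$f{\left(2,1 \right)} \left(-135 - 94\right) = \left(-6 + \left(3 + 1^{2}\right)^{2}\right) \left(-135 - 94\right) = \left(-6 + \left(3 + 1\right)^{2}\right) \left(-229\right) = \left(-6 + 4^{2}\right) \left(-229\right) = \left(-6 + 16\right) \left(-229\right) = 10 \left(-229\right) = -2290$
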